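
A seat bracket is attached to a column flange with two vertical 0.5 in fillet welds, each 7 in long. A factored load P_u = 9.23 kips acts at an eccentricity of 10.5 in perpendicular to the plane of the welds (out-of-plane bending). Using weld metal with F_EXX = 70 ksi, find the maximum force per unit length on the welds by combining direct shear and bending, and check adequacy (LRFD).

L_w = 2 × 7 = 14 in; section modulus (unit throat) S = 2 × L²/6 = 16.33 in².
Direct shear f_v = P/L_w = 9.23/14 = 0.6593 kip/in.
Moment M = P × e = 9.23 × 10.5 = 96.915 kip·in; bending f_b = M/S = 5.934 kip/in.
f_max = √(f_v² + f_b²) = √(0.6593² + 5.934²) = 5.97 kip/in.
φr_n = 0.75 × 0.6 × 70 × (0.707 × 0.5) = 11.14 kip/in → adequate.

f_max ≈ 5.97 kip/in; adequate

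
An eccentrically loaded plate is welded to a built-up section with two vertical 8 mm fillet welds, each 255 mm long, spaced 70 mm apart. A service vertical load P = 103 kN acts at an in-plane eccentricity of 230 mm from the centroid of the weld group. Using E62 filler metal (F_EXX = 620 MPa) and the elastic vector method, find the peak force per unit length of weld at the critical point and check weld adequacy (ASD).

f_max ≈ 997 N/mm; adequate

Total weld length L_w = 510 mm. Treat welds as unit-width lines.
Polar moment about centroid: J = 2[d³/12 + d(b/2)²] = 2[255³/12 + 255×35²] = 3388000 mm³.
Direct shear f_v = P/L_w = 103×10³ / 510 = 202 N/mm (vertical).
Torsion M = P·e = 103×10³ × 230 = 23690000 N·mm.
Critical point at (x, y) = (35, 127.5) from centroid. f_tx = M·y/J = 891.4 N/mm; f_ty = M·x/J = 244.7 N/mm.
Resultant f_max = √[f_tx² + (f_v + f_ty)²] = √[891.4² + (202 + 244.7)²] = 997.1 N/mm.
Capacity per unit length: r_n/Ω = (1/2.0) × 0.6 × 620 × (0.707 × 8) = 1052 N/mm.
997.1 ≤ 1052 → adequate.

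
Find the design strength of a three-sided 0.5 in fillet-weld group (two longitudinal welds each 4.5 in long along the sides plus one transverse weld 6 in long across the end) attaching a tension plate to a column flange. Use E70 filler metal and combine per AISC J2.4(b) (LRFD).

φR_n ≈ 185 kip

E70XX → F_EXX = 70 ksi.
t_e = 0.707 × 0.5 = 0.3535 in.
R_nwl = 0.6 × 70 × 0.3535 × 9 = 133.6 kip (longitudinal, 2 welds).
R_nwt = 0.6 × 70 × 0.3535 × 6 = 89.08 kip (transverse, base value).
(i) R_nwl + R_nwt = 222.7 kip; (ii) 0.85 R_nwl + 1.5 R_nwt = 247.2 kip.
R_n = max = 247.2 kip [governs: (ii)]; φR_n = 185.4 kip.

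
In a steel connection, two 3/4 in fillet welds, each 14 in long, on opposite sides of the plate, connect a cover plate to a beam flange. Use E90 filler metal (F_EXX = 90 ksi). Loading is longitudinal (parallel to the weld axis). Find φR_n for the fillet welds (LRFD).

Effective throat t_e = 0.707 × 0.75 = 0.5302 in.
Total length L = 28 in; A_we = 0.5302 × 28 = 14.85 in².
F_nw = 0.6 F_EXX = 0.6 × 90 = 54 ksi.
φR_n = 0.75 × 54 × 14.85 = 601.3 kip.

φR_n ≈ 601 kip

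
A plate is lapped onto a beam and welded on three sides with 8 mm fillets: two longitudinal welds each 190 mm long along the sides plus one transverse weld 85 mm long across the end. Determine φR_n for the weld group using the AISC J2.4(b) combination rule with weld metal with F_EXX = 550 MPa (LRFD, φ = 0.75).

φR_n ≈ 651 kN

t_e = 0.707 × 8 = 5.656 mm.
R_nwl = 0.6 × 550 × 5.656 × 380 × 10⁻³ = 709.3 kN (longitudinal, 2 welds).
R_nwt = 0.6 × 550 × 5.656 × 85 × 10⁻³ = 158.7 kN (transverse, base value).
(i) R_nwl + R_nwt = 867.9 kN; (ii) 0.85 R_nwl + 1.5 R_nwt = 840.8 kN.
R_n = max = 867.9 kN [governs: (i)]; φR_n = 650.9 kN.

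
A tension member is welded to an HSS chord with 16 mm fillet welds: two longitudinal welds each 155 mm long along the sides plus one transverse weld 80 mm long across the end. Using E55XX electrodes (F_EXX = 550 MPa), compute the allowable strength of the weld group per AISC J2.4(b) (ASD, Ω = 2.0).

t_e = 0.707 × 16 = 11.31 mm.
R_nwl = 0.6 × 550 × 11.31 × 310 × 10⁻³ = 1157 kN (longitudinal, 2 welds).
R_nwt = 0.6 × 550 × 11.31 × 80 × 10⁻³ = 298.6 kN (transverse, base value).
(i) R_nwl + R_nwt = 1456 kN; (ii) 0.85 R_nwl + 1.5 R_nwt = 1432 kN.
R_n = max = 1456 kN [governs: (i)]; R_n/Ω = 727.9 kN.

R_n/Ω ≈ 728 kN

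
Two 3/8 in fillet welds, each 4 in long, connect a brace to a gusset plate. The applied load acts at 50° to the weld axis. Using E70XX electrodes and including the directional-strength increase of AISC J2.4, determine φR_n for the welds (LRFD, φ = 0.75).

E70XX → F_EXX = 70 ksi.
t_e = 0.707 × 0.375 = 0.2651 in; A_we = 0.2651 × 8 = 2.121 in².
Directional factor: 1.0 + 0.5 sin^1.5(50°) = 1.335.
F_nw = 0.6 × 70 × 1.335 = 56.08 ksi.
φR_n = 0.75 × 56.08 × 2.121 = 89.21 kip.

φR_n ≈ 89.2 kip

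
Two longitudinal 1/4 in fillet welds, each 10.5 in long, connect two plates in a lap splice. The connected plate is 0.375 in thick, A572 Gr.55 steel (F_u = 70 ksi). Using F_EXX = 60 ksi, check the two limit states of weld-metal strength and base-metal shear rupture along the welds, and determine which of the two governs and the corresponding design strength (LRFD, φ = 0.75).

φR_n ≈ 100 kip (weld metal governs)

t_e = 0.707 × 0.25 = 0.1767 in; L = 21 in.
Weld metal: φR_n = 0.75 × 0.6 × 60 × 0.1767 × 21 = 100.2 kip.
Base metal (shear rupture): φR_n = 0.75 × 0.6 × 70 × 0.375 × 21 = 248.1 kip.
Governing: weld metal.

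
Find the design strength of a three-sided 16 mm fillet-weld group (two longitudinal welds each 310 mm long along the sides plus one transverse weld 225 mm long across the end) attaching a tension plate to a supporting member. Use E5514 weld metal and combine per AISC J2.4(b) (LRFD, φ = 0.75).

φR_n ≈ 2420 kN

E55XX → F_EXX = 550 MPa.
t_e = 0.707 × 16 = 11.31 mm.
R_nwl = 0.6 × 550 × 11.31 × 620 × 10⁻³ = 2314 kN (longitudinal, 2 welds).
R_nwt = 0.6 × 550 × 11.31 × 225 × 10⁻³ = 839.9 kN (transverse, base value).
(i) R_nwl + R_nwt = 3154 kN; (ii) 0.85 R_nwl + 1.5 R_nwt = 3227 kN.
R_n = max = 3227 kN [governs: (ii)]; φR_n = 2420 kN.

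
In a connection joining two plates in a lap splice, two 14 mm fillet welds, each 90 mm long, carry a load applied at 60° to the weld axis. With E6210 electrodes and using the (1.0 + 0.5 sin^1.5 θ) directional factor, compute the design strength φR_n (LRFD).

E62XX → F_EXX = 620 MPa.
t_e = 0.707 × 14 = 9.898 mm; A_we = 9.898 × 180 = 1782 mm².
Directional factor: 1.0 + 0.5 sin^1.5(60°) = 1.403.
F_nw = 0.6 × 620 × 1.403 = 521.9 MPa.
φR_n = 0.75 × 521.9 × 1782 × 10⁻³ = 697.4 kN.

φR_n ≈ 697 kN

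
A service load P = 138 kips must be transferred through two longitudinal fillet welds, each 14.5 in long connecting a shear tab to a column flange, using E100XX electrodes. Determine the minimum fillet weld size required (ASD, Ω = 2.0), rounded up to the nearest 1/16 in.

E100XX → F_EXX = 100 ksi.
Total weld length L = 29 in.
Required throat t_e = P × Ω / (0.6 F_EXX × L) = 138 × 2.0 / (0.6 × 100 × 29) = 0.1586 in.
Required leg w = t_e / 0.707 = 0.2244 in → use 1/4 in.

w = 1/4 in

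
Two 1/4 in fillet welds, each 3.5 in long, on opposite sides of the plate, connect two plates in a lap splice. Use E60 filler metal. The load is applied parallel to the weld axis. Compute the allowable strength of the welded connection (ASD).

R_n/Ω ≈ 22.3 kips

E60XX → F_EXX = 60 ksi.
Effective throat t_e = 0.707 × 0.25 = 0.1767 in.
Total length L = 7 in; A_we = 0.1767 × 7 = 1.237 in².
F_nw = 0.6 F_EXX = 0.6 × 60 = 36 ksi.
R_n = 36 × 1.237 = 44.54 kips; R_n/Ω = 44.54/2.0 = 22.27 kips.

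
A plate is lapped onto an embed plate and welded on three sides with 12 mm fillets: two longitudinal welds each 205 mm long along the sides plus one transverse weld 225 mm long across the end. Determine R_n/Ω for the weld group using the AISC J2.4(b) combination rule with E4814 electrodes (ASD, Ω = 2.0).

E48XX → F_EXX = 480 MPa.
t_e = 0.707 × 12 = 8.484 mm.
R_nwl = 0.6 × 480 × 8.484 × 410 × 10⁻³ = 1002 kN (longitudinal, 2 welds).
R_nwt = 0.6 × 480 × 8.484 × 225 × 10⁻³ = 549.8 kN (transverse, base value).
(i) R_nwl + R_nwt = 1552 kN; (ii) 0.85 R_nwl + 1.5 R_nwt = 1676 kN.
R_n = max = 1676 kN [governs: (ii)]; R_n/Ω = 838.1 kN.

R_n/Ω ≈ 838 kN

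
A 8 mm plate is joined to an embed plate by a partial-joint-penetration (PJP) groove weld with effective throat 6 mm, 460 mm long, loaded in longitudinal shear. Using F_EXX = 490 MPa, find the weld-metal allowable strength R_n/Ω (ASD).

R_n/Ω ≈ 406 kN

Effective throat (given) t_e = 6 mm.
A_we = 6 × 460 = 2760 mm².
F_nw = 0.6 F_EXX = 294 MPa.
R_n/Ω = (294 × 2760) / 2.0 × 10⁻³ = 405.7 kN.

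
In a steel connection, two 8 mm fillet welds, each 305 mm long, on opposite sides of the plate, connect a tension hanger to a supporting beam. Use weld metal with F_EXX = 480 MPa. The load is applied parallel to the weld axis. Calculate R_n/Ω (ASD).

R_n/Ω ≈ 497 kN

Effective throat t_e = 0.707 × 8 = 5.656 mm.
Total length L = 610 mm; A_we = 5.656 × 610 = 3450 mm².
F_nw = 0.6 F_EXX = 0.6 × 480 = 288 MPa.
R_n = 288 × 3450 × 10⁻³ = 993.6 kN; R_n/Ω = 993.6/2.0 = 496.8 kN.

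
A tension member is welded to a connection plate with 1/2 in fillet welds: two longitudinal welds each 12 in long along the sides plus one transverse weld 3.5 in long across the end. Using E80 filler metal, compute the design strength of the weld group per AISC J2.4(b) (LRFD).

E80XX → F_EXX = 80 ksi.
t_e = 0.707 × 0.5 = 0.3535 in.
R_nwl = 0.6 × 80 × 0.3535 × 24 = 407.2 kip (longitudinal, 2 welds).
R_nwt = 0.6 × 80 × 0.3535 × 3.5 = 59.39 kip (transverse, base value).
(i) R_nwl + R_nwt = 466.6 kip; (ii) 0.85 R_nwl + 1.5 R_nwt = 435.2 kip.
R_n = max = 466.6 kip [governs: (i)]; φR_n = 350 kip.

φR_n ≈ 350 kip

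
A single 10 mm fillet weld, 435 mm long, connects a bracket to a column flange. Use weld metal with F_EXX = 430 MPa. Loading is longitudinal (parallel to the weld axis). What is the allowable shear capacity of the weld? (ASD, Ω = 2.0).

Effective throat t_e = 0.707 × 10 = 7.07 mm.
Total length L = 435 mm; A_we = 7.07 × 435 = 3075 mm².
F_nw = 0.6 F_EXX = 0.6 × 430 = 258 MPa.
R_n = 258 × 3075 × 10⁻³ = 793.5 kN; R_n/Ω = 793.5/2.0 = 396.7 kN.

R_n/Ω ≈ 397 kN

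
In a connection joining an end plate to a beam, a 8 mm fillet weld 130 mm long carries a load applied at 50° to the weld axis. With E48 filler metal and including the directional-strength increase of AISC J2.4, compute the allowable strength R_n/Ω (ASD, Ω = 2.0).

E48XX → F_EXX = 480 MPa.
t_e = 0.707 × 8 = 5.656 mm; A_we = 5.656 × 130 = 735.3 mm².
Directional factor: 1.0 + 0.5 sin^1.5(50°) = 1.335.
F_nw = 0.6 × 480 × 1.335 = 384.5 MPa.
R_n/Ω = (384.5 × 735.3) / 2.0 × 10⁻³ = 141.4 kN.

R_n/Ω ≈ 141 kN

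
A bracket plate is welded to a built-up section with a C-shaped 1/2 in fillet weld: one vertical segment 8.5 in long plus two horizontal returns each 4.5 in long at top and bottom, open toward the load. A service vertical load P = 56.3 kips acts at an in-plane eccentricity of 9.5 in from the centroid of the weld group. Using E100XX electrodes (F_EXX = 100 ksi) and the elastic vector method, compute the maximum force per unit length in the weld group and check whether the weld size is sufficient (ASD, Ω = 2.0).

f_max ≈ 13.7 kip/in; NOT adequate

Total weld length L_w = 17.5 in. Treat welds as unit-width lines.
Centroid: x̄ = 2×4.5×2.25 / 17.5 = 1.157 in from the vertical weld.
Polar moment about centroid: J = I_x + I_y = [8.5³/12 + 2×4.5×4.25²] + [8.5×1.157² + 2(4.5³/12 + 4.5×1.093²)] = 251.1 in³.
Direct shear f_v = P/L_w = 56.3 / 17.5 = 3.217 kip/in (vertical).
Torsion M = P·e = 56.3 × 9.5 = 534.85 kip·in.
Critical point at (x, y) = (3.343, 4.25) from centroid. f_tx = M·y/J = 9.054 kip/in; f_ty = M·x/J = 7.122 kip/in.
Resultant f_max = √[f_tx² + (f_v + f_ty)²] = √[9.054² + (3.217 + 7.122)²] = 13.74 kip/in.
Capacity per unit length: r_n/Ω = (1/2.0) × 0.6 × 100 × (0.707 × 0.5) = 10.6 kip/in.
13.74 > 10.6 → NOT adequate.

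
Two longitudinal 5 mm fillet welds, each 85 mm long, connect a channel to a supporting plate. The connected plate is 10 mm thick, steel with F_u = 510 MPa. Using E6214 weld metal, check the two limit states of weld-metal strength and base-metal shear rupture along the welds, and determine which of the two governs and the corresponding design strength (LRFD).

E62XX → F_EXX = 620 MPa.
t_e = 0.707 × 5 = 3.535 mm; L = 170 mm.
Weld metal: φR_n = 0.75 × 0.6 × 620 × 3.535 × 170 × 10⁻³ = 167.7 kN.
Base metal (shear rupture): φR_n = 0.75 × 0.6 × 510 × 10 × 170 × 10⁻³ = 390.2 kN.
Governing: weld metal.

φR_n ≈ 168 kN (weld metal governs)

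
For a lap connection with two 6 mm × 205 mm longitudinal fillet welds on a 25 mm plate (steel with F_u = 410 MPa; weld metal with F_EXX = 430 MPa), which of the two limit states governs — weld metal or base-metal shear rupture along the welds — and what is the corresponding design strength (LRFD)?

t_e = 0.707 × 6 = 4.242 mm; L = 410 mm.
Weld metal: φR_n = 0.75 × 0.6 × 430 × 4.242 × 410 × 10⁻³ = 336.5 kN.
Base metal (shear rupture): φR_n = 0.75 × 0.6 × 410 × 25 × 410 × 10⁻³ = 1891 kN.
Governing: weld metal.

φR_n ≈ 337 kN (weld metal governs)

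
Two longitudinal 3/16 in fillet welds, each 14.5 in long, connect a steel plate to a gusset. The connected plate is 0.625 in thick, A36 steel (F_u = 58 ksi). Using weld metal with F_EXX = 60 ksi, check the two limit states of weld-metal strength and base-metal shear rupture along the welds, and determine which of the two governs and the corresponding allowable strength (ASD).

t_e = 0.707 × 0.1875 = 0.1326 in; L = 29 in.
Weld metal: R_n/Ω = (1/2.0) × 0.6 × 60 × 0.1326 × 29 = 69.2 kip.
Base metal (shear rupture): R_n/Ω = (1/2.0) × 0.6 × 58 × 0.625 × 29 = 315.4 kip.
Governing: weld metal.

R_n/Ω ≈ 69.2 kip (weld metal governs)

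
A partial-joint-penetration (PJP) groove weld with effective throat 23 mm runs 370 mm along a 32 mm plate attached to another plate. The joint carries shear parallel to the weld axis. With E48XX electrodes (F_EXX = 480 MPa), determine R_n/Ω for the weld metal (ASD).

Effective throat (given) t_e = 23 mm.
A_we = 23 × 370 = 8510 mm².
F_nw = 0.6 F_EXX = 288 MPa.
R_n/Ω = (288 × 8510) / 2.0 × 10⁻³ = 1225 kN.

R_n/Ω ≈ 1230 kN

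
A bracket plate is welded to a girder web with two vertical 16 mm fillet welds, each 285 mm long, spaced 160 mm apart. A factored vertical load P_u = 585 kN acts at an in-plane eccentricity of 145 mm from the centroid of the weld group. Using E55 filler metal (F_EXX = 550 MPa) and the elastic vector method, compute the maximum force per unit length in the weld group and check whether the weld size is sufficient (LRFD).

f_max ≈ 2510 N/mm; adequate

Total weld length L_w = 570 mm. Treat welds as unit-width lines.
Polar moment about centroid: J = 2[d³/12 + d(b/2)²] = 2[285³/12 + 285×80²] = 7506000 mm³.
Direct shear f_v = P/L_w = 585×10³ / 570 = 1026 N/mm (vertical).
Torsion M = P·e = 585×10³ × 145 = 84825000 N·mm.
Critical point at (x, y) = (80, 142.5) from centroid. f_tx = M·y/J = 1610 N/mm; f_ty = M·x/J = 904.1 N/mm.
Resultant f_max = √[f_tx² + (f_v + f_ty)²] = √[1610² + (1026 + 904.1)²] = 2514 N/mm.
Capacity per unit length: φr_n = 0.75 × 0.6 × 550 × (0.707 × 16) = 2800 N/mm.
2514 ≤ 2800 → adequate.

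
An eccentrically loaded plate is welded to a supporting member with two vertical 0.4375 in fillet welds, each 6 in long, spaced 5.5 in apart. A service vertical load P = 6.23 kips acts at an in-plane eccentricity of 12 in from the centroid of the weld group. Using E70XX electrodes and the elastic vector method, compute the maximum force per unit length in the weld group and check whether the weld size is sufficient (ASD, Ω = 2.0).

E70XX → F_EXX = 70 ksi.
Total weld length L_w = 12 in. Treat welds as unit-width lines.
Polar moment about centroid: J = 2[d³/12 + d(b/2)²] = 2[6³/12 + 6×2.75²] = 126.8 in³.
Direct shear f_v = P/L_w = 6.23 / 12 = 0.5192 kip/in (vertical).
Torsion M = P·e = 6.23 × 12 = 74.76 kip·in.
Critical point at (x, y) = (2.75, 3) from centroid. f_tx = M·y/J = 1.769 kip/in; f_ty = M·x/J = 1.622 kip/in.
Resultant f_max = √[f_tx² + (f_v + f_ty)²] = √[1.769² + (0.5192 + 1.622)²] = 2.778 kip/in.
Capacity per unit length: r_n/Ω = (1/2.0) × 0.6 × 70 × (0.707 × 0.4375) = 6.496 kip/in.
2.778 ≤ 6.496 → adequate.

f_max ≈ 2.78 kip/in; adequate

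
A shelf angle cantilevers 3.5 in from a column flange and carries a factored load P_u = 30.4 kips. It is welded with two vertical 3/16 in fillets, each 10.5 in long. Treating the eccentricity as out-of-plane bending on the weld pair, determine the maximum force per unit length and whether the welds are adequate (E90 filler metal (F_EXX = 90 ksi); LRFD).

L_w = 2 × 10.5 = 21 in; section modulus (unit throat) S = 2 × L²/6 = 36.75 in².
Direct shear f_v = P/L_w = 30.4/21 = 1.448 kip/in.
Moment M = P × e = 30.4 × 3.5 = 106.4 kip·in; bending f_b = M/S = 2.895 kip/in.
f_max = √(f_v² + f_b²) = √(1.448² + 2.895²) = 3.237 kip/in.
φr_n = 0.75 × 0.6 × 90 × (0.707 × 0.1875) = 5.369 kip/in → adequate.

f_max ≈ 3.24 kip/in; adequate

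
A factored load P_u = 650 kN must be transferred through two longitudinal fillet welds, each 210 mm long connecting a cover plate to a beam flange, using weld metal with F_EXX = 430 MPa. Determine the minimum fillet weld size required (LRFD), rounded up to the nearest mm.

w = 12 mm

Total weld length L = 420 mm.
Required throat t_e = P_u / (φ × 0.6 F_EXX × L) = 650 / (0.75 × 0.6 × 430 × 420 × 10⁻³) = 7.998 mm.
Required leg w = t_e / 0.707 = 11.31 mm → use 12 mm.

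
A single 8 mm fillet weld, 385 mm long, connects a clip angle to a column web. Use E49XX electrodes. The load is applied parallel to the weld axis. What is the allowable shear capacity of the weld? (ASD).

E49XX → F_EXX = 490 MPa.
Effective throat t_e = 0.707 × 8 = 5.656 mm.
Total length L = 385 mm; A_we = 5.656 × 385 = 2178 mm².
F_nw = 0.6 F_EXX = 0.6 × 490 = 294 MPa.
R_n = 294 × 2178 × 10⁻³ = 640.2 kN; R_n/Ω = 640.2/2.0 = 320.1 kN.

R_n/Ω ≈ 320 kN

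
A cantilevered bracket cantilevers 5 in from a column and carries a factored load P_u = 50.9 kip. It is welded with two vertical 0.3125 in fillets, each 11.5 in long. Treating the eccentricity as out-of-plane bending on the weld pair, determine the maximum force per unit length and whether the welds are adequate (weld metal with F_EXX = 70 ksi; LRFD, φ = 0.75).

f_max ≈ 6.18 kip/in; adequate

L_w = 2 × 11.5 = 23 in; section modulus (unit throat) S = 2 × L²/6 = 44.08 in².
Direct shear f_v = P/L_w = 50.9/23 = 2.213 kip/in.
Moment M = P × e = 50.9 × 5 = 254.5 kip·in; bending f_b = M/S = 5.773 kip/in.
f_max = √(f_v² + f_b²) = √(2.213² + 5.773²) = 6.183 kip/in.
φr_n = 0.75 × 0.6 × 70 × (0.707 × 0.3125) = 6.96 kip/in → adequate.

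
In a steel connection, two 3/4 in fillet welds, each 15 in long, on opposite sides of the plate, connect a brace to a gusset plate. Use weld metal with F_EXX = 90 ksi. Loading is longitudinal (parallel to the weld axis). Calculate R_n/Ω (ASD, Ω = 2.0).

R_n/Ω ≈ 430 kips

Effective throat t_e = 0.707 × 0.75 = 0.5302 in.
Total length L = 30 in; A_we = 0.5302 × 30 = 15.91 in².
F_nw = 0.6 F_EXX = 0.6 × 90 = 54 ksi.
R_n = 54 × 15.91 = 859 kips; R_n/Ω = 859/2.0 = 429.5 kips.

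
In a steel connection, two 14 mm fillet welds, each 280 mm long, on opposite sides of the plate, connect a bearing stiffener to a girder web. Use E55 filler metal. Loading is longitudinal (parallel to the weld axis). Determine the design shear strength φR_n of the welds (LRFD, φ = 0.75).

E55XX → F_EXX = 550 MPa.
Effective throat t_e = 0.707 × 14 = 9.898 mm.
Total length L = 560 mm; A_we = 9.898 × 560 = 5543 mm².
F_nw = 0.6 F_EXX = 0.6 × 550 = 330 MPa.
φR_n = 0.75 × 330 × 5543 × 10⁻³ = 1372 kN.

φR_n ≈ 1370 kN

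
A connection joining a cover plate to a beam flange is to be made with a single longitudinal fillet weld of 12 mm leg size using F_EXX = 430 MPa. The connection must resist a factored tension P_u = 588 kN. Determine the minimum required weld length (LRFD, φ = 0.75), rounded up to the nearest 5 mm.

Throat t_e = 0.707 × 12 = 8.484 mm.
φr_n = 0.75 × 0.6 × 430 × 8.484 × 10⁻³ = 1.642 kN/mm.
L_req = P_u / φr_n = 588 / 1.642 = 358.2 mm total.
Round up → use L = 360 mm.

L = 360 mm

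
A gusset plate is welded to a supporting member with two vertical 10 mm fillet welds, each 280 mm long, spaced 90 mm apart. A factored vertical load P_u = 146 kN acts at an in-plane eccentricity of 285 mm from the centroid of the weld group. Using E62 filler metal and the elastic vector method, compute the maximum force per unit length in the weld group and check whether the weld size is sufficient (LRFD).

E62XX → F_EXX = 620 MPa.
Total weld length L_w = 560 mm. Treat welds as unit-width lines.
Polar moment about centroid: J = 2[d³/12 + d(b/2)²] = 2[280³/12 + 280×45²] = 4793000 mm³.
Direct shear f_v = P/L_w = 146×10³ / 560 = 260.7 N/mm (vertical).
Torsion M = P·e = 146×10³ × 285 = 41610000 N·mm.
Critical point at (x, y) = (45, 140) from centroid. f_tx = M·y/J = 1215 N/mm; f_ty = M·x/J = 390.7 N/mm.
Resultant f_max = √[f_tx² + (f_v + f_ty)²] = √[1215² + (260.7 + 390.7)²] = 1379 N/mm.
Capacity per unit length: φr_n = 0.75 × 0.6 × 620 × (0.707 × 10) = 1973 N/mm.
1379 ≤ 1973 → adequate.

f_max ≈ 1380 N/mm; adequate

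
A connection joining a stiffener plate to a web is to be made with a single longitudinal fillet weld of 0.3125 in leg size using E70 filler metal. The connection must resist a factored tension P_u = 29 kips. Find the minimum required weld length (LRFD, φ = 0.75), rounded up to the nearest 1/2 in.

L = 4.5 in

E70XX → F_EXX = 70 ksi.
Throat t_e = 0.707 × 0.3125 = 0.2209 in.
φr_n = 0.75 × 0.6 × 70 × 0.2209 = 6.96 kips/in.
L_req = P_u / φr_n = 29 / 6.96 = 4.167 in total.
Round up → use L = 4.5 in.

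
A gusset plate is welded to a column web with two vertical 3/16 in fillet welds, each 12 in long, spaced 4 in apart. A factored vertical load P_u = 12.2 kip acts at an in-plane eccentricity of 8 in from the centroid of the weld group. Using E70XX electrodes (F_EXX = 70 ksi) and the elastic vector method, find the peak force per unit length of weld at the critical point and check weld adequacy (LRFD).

Total weld length L_w = 24 in. Treat welds as unit-width lines.
Polar moment about centroid: J = 2[d³/12 + d(b/2)²] = 2[12³/12 + 12×2²] = 384 in³.
Direct shear f_v = P/L_w = 12.2 / 24 = 0.5083 kip/in (vertical).
Torsion M = P·e = 12.2 × 8 = 97.6 kip·in.
Critical point at (x, y) = (2, 6) from centroid. f_tx = M·y/J = 1.525 kip/in; f_ty = M·x/J = 0.5083 kip/in.
Resultant f_max = √[f_tx² + (f_v + f_ty)²] = √[1.525² + (0.5083 + 0.5083)²] = 1.833 kip/in.
Capacity per unit length: φr_n = 0.75 × 0.6 × 70 × (0.707 × 0.1875) = 4.176 kip/in.
1.833 ≤ 4.176 → adequate.

f_max ≈ 1.83 kip/in; adequate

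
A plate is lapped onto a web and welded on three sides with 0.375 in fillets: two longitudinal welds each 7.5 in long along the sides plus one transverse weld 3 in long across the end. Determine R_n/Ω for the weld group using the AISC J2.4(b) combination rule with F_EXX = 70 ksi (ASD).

t_e = 0.707 × 0.375 = 0.2651 in.
R_nwl = 0.6 × 70 × 0.2651 × 15 = 167 kips (longitudinal, 2 welds).
R_nwt = 0.6 × 70 × 0.2651 × 3 = 33.41 kips (transverse, base value).
(i) R_nwl + R_nwt = 200.4 kips; (ii) 0.85 R_nwl + 1.5 R_nwt = 192.1 kips.
R_n = max = 200.4 kips [governs: (i)]; R_n/Ω = 100.2 kips.

R_n/Ω ≈ 100 kips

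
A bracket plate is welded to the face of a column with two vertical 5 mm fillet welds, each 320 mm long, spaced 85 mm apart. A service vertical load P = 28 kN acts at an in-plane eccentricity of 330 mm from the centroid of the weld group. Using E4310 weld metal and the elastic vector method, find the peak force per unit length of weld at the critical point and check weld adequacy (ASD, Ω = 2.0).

f_max ≈ 246 N/mm; adequate

E43XX → F_EXX = 430 MPa.
Total weld length L_w = 640 mm. Treat welds as unit-width lines.
Polar moment about centroid: J = 2[d³/12 + d(b/2)²] = 2[320³/12 + 320×42.5²] = 6617000 mm³.
Direct shear f_v = P/L_w = 28×10³ / 640 = 43.75 N/mm (vertical).
Torsion M = P·e = 28×10³ × 330 = 9240000 N·mm.
Critical point at (x, y) = (42.5, 160) from centroid. f_tx = M·y/J = 223.4 N/mm; f_ty = M·x/J = 59.34 N/mm.
Resultant f_max = √[f_tx² + (f_v + f_ty)²] = √[223.4² + (43.75 + 59.34)²] = 246.1 N/mm.
Capacity per unit length: r_n/Ω = (1/2.0) × 0.6 × 430 × (0.707 × 5) = 456 N/mm.
246.1 ≤ 456 → adequate.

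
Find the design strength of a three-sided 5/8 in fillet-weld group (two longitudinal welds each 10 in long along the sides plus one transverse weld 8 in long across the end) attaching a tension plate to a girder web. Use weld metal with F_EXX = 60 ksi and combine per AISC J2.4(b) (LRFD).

t_e = 0.707 × 0.625 = 0.4419 in.
R_nwl = 0.6 × 60 × 0.4419 × 20 = 318.1 kip (longitudinal, 2 welds).
R_nwt = 0.6 × 60 × 0.4419 × 8 = 127.3 kip (transverse, base value).
(i) R_nwl + R_nwt = 445.4 kip; (ii) 0.85 R_nwl + 1.5 R_nwt = 461.3 kip.
R_n = max = 461.3 kip [governs: (ii)]; φR_n = 346 kip.

φR_n ≈ 346 kip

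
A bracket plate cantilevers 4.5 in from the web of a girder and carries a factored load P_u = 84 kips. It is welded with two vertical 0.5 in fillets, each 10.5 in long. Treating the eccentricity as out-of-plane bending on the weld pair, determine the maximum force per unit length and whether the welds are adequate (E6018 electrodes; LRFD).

f_max ≈ 11 kip/in; NOT adequate

E60XX → F_EXX = 60 ksi.
L_w = 2 × 10.5 = 21 in; section modulus (unit throat) S = 2 × L²/6 = 36.75 in².
Direct shear f_v = P/L_w = 84/21 = 4 kip/in.
Moment M = P × e = 84 × 4.5 = 378 kip·in; bending f_b = M/S = 10.29 kip/in.
f_max = √(f_v² + f_b²) = √(4² + 10.29²) = 11.04 kip/in.
φr_n = 0.75 × 0.6 × 60 × (0.707 × 0.5) = 9.544 kip/in → NOT adequate.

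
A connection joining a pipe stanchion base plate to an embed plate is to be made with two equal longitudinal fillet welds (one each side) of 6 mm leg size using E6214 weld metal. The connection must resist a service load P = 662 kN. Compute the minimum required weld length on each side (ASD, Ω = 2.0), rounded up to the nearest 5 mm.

E62XX → F_EXX = 620 MPa.
Throat t_e = 0.707 × 6 = 4.242 mm.
r_n/Ω = (0.6 × 620 × 4.242) / 2.0 = 789 N/mm = 0.789 kN/mm.
L_req = P / (r_n/Ω) = 662 / 0.789 = 839 mm total.
Per side: 839 / 2 = 419.5 mm.
Round up → use L = 420 mm on each side.

L = 420 mm on each side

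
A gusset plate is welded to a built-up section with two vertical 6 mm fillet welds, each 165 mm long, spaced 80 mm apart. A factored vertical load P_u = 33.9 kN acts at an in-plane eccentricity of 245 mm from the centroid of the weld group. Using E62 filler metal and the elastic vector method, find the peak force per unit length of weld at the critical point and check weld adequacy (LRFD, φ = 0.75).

f_max ≈ 648 N/mm; adequate

E62XX → F_EXX = 620 MPa.
Total weld length L_w = 330 mm. Treat welds as unit-width lines.
Polar moment about centroid: J = 2[d³/12 + d(b/2)²] = 2[165³/12 + 165×40²] = 1277000 mm³.
Direct shear f_v = P/L_w = 33.9×10³ / 330 = 102.7 N/mm (vertical).
Torsion M = P·e = 33.9×10³ × 245 = 8305500 N·mm.
Critical point at (x, y) = (40, 82.5) from centroid. f_tx = M·y/J = 536.7 N/mm; f_ty = M·x/J = 260.2 N/mm.
Resultant f_max = √[f_tx² + (f_v + f_ty)²] = √[536.7² + (102.7 + 260.2)²] = 647.9 N/mm.
Capacity per unit length: φr_n = 0.75 × 0.6 × 620 × (0.707 × 6) = 1184 N/mm.
647.9 ≤ 1184 → adequate.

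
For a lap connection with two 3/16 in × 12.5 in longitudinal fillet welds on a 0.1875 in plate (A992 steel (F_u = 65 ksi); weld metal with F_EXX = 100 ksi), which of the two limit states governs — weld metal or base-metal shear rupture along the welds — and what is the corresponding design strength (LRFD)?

t_e = 0.707 × 0.1875 = 0.1326 in; L = 25 in.
Weld metal: φR_n = 0.75 × 0.6 × 100 × 0.1326 × 25 = 149.1 kips.
Base metal (shear rupture): φR_n = 0.75 × 0.6 × 65 × 0.1875 × 25 = 137.1 kips.
Governing: base-metal shear rupture.

φR_n ≈ 137 kips (base-metal shear rupture governs)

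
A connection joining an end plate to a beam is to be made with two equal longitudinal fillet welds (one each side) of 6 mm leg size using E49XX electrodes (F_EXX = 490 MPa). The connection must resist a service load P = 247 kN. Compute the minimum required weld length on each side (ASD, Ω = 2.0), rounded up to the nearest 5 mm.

Throat t_e = 0.707 × 6 = 4.242 mm.
r_n/Ω = (0.6 × 490 × 4.242) / 2.0 = 623.6 N/mm = 0.6236 kN/mm.
L_req = P / (r_n/Ω) = 247 / 0.6236 = 396.1 mm total.
Per side: 396.1 / 2 = 198.1 mm.
Round up → use L = 200 mm on each side.

L = 200 mm on each side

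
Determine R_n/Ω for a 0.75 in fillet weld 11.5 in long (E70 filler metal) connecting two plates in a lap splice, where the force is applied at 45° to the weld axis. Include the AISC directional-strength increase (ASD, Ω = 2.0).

R_n/Ω ≈ 166 kips

E70XX → F_EXX = 70 ksi.
t_e = 0.707 × 0.75 = 0.5302 in; A_we = 0.5302 × 11.5 = 6.098 in².
Directional factor: 1.0 + 0.5 sin^1.5(45°) = 1.297.
F_nw = 0.6 × 70 × 1.297 = 54.49 ksi.
R_n/Ω = (54.49 × 6.098) / 2.0 = 166.1 kips.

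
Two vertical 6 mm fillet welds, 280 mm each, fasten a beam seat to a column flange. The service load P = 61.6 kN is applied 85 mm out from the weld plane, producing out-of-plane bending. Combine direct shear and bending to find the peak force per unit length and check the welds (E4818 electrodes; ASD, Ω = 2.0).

f_max ≈ 229 N/mm; adequate

E48XX → F_EXX = 480 MPa.
L_w = 2 × 280 = 560 mm; section modulus (unit throat) S = 2 × L²/6 = 26130 mm².
Direct shear f_v = P/L_w = 61.6×10³/560 = 110 N/mm.
Moment M = P × e = 61.6×10³ × 85 = 5236000 N·mm; bending f_b = M/S = 200.4 N/mm.
f_max = √(f_v² + f_b²) = √(110² + 200.4²) = 228.6 N/mm.
r_n/Ω = (1/2.0) × 0.6 × 480 × (0.707 × 6) = 610.8 N/mm → adequate.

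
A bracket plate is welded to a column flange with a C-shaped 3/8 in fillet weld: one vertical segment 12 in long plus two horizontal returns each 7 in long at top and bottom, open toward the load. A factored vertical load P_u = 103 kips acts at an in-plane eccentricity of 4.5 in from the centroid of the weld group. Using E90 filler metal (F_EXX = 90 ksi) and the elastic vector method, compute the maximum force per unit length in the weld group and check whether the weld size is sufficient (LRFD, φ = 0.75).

Total weld length L_w = 26 in. Treat welds as unit-width lines.
Centroid: x̄ = 2×7×3.5 / 26 = 1.885 in from the vertical weld.
Polar moment about centroid: J = I_x + I_y = [12³/12 + 2×7×6²] + [12×1.885² + 2(7³/12 + 7×1.615²)] = 784.3 in³.
Direct shear f_v = P/L_w = 103 / 26 = 3.962 kip/in (vertical).
Torsion M = P·e = 103 × 4.5 = 463.5 kip·in.
Critical point at (x, y) = (5.115, 6) from centroid. f_tx = M·y/J = 3.546 kip/in; f_ty = M·x/J = 3.023 kip/in.
Resultant f_max = √[f_tx² + (f_v + f_ty)²] = √[3.546² + (3.962 + 3.023)²] = 7.833 kip/in.
Capacity per unit length: φr_n = 0.75 × 0.6 × 90 × (0.707 × 0.375) = 10.74 kip/in.
7.833 ≤ 10.74 → adequate.

f_max ≈ 7.83 kip/in; adequate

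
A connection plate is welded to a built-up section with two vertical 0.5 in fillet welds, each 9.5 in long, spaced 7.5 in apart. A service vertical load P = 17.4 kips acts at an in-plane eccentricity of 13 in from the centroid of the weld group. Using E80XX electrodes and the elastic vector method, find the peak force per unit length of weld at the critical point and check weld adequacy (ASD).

E80XX → F_EXX = 80 ksi.
Total weld length L_w = 19 in. Treat welds as unit-width lines.
Polar moment about centroid: J = 2[d³/12 + d(b/2)²] = 2[9.5³/12 + 9.5×3.75²] = 410.1 in³.
Direct shear f_v = P/L_w = 17.4 / 19 = 0.9158 kip/in (vertical).
Torsion M = P·e = 17.4 × 13 = 226.2 kip·in.
Critical point at (x, y) = (3.75, 4.75) from centroid. f_tx = M·y/J = 2.62 kip/in; f_ty = M·x/J = 2.068 kip/in.
Resultant f_max = √[f_tx² + (f_v + f_ty)²] = √[2.62² + (0.9158 + 2.068)²] = 3.971 kip/in.
Capacity per unit length: r_n/Ω = (1/2.0) × 0.6 × 80 × (0.707 × 0.5) = 8.484 kip/in.
3.971 ≤ 8.484 → adequate.

f_max ≈ 3.97 kip/in; adequate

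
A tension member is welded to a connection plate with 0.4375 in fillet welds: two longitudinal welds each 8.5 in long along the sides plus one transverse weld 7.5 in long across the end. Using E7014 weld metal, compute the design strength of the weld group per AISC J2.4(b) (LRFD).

φR_n ≈ 250 kip

E70XX → F_EXX = 70 ksi.
t_e = 0.707 × 0.4375 = 0.3093 in.
R_nwl = 0.6 × 70 × 0.3093 × 17 = 220.8 kip (longitudinal, 2 welds).
R_nwt = 0.6 × 70 × 0.3093 × 7.5 = 97.43 kip (transverse, base value).
(i) R_nwl + R_nwt = 318.3 kip; (ii) 0.85 R_nwl + 1.5 R_nwt = 333.9 kip.
R_n = max = 333.9 kip [governs: (ii)]; φR_n = 250.4 kip.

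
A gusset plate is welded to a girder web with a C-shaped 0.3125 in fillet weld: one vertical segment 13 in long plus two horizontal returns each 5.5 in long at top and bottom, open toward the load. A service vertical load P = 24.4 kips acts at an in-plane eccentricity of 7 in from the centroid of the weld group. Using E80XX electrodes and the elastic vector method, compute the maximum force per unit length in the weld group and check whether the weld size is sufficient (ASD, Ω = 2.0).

E80XX → F_EXX = 80 ksi.
Total weld length L_w = 24 in. Treat welds as unit-width lines.
Centroid: x̄ = 2×5.5×2.75 / 24 = 1.26 in from the vertical weld.
Polar moment about centroid: J = I_x + I_y = [13³/12 + 2×5.5×6.5²] + [13×1.26² + 2(5.5³/12 + 5.5×1.49²)] = 720.6 in³.
Direct shear f_v = P/L_w = 24.4 / 24 = 1.017 kip/in (vertical).
Torsion M = P·e = 24.4 × 7 = 170.8 kip·in.
Critical point at (x, y) = (4.24, 6.5) from centroid. f_tx = M·y/J = 1.541 kip/in; f_ty = M·x/J = 1.005 kip/in.
Resultant f_max = √[f_tx² + (f_v + f_ty)²] = √[1.541² + (1.017 + 1.005)²] = 2.542 kip/in.
Capacity per unit length: r_n/Ω = (1/2.0) × 0.6 × 80 × (0.707 × 0.3125) = 5.302 kip/in.
2.542 ≤ 5.302 → adequate.

f_max ≈ 2.54 kip/in; adequate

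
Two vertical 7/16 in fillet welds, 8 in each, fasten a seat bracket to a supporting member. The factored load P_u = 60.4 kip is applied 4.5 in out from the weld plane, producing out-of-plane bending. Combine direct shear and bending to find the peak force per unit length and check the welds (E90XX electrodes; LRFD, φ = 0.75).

f_max ≈ 13.3 kip/in; NOT adequate

E90XX → F_EXX = 90 ksi.
L_w = 2 × 8 = 16 in; section modulus (unit throat) S = 2 × L²/6 = 21.33 in².
Direct shear f_v = P/L_w = 60.4/16 = 3.775 kip/in.
Moment M = P × e = 60.4 × 4.5 = 271.8 kip·in; bending f_b = M/S = 12.74 kip/in.
f_max = √(f_v² + f_b²) = √(3.775² + 12.74²) = 13.29 kip/in.
φr_n = 0.75 × 0.6 × 90 × (0.707 × 0.4375) = 12.53 kip/in → NOT adequate.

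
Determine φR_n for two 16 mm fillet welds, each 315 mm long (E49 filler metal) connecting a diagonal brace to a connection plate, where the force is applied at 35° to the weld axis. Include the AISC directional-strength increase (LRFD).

φR_n ≈ 1910 kN

E49XX → F_EXX = 490 MPa.
t_e = 0.707 × 16 = 11.31 mm; A_we = 11.31 × 630 = 7127 mm².
Directional factor: 1.0 + 0.5 sin^1.5(35°) = 1.217.
F_nw = 0.6 × 490 × 1.217 = 357.9 MPa.
φR_n = 0.75 × 357.9 × 7127 × 10⁻³ = 1913 kN.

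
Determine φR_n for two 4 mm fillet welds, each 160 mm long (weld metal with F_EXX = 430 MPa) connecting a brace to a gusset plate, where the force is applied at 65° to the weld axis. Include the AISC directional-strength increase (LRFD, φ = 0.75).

φR_n ≈ 251 kN

t_e = 0.707 × 4 = 2.828 mm; A_we = 2.828 × 320 = 905 mm².
Directional factor: 1.0 + 0.5 sin^1.5(65°) = 1.431.
F_nw = 0.6 × 430 × 1.431 = 369.3 MPa.
φR_n = 0.75 × 369.3 × 905 × 10⁻³ = 250.7 kN.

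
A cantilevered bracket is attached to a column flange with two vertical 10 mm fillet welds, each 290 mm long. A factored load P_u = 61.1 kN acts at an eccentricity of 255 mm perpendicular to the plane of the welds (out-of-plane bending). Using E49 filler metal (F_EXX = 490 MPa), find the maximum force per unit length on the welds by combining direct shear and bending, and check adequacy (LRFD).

f_max ≈ 566 N/mm; adequate

L_w = 2 × 290 = 580 mm; section modulus (unit throat) S = 2 × L²/6 = 28030 mm².
Direct shear f_v = P/L_w = 61.1×10³/580 = 105.3 N/mm.
Moment M = P × e = 61.1×10³ × 255 = 15580000 N·mm; bending f_b = M/S = 555.8 N/mm.
f_max = √(f_v² + f_b²) = √(105.3² + 555.8²) = 565.7 N/mm.
φr_n = 0.75 × 0.6 × 490 × (0.707 × 10) = 1559 N/mm → adequate.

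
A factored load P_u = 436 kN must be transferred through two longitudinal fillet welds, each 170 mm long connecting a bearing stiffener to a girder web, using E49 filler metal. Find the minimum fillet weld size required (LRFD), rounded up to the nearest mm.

w = 9 mm

E49XX → F_EXX = 490 MPa.
Total weld length L = 340 mm.
Required throat t_e = P_u / (φ × 0.6 F_EXX × L) = 436 / (0.75 × 0.6 × 490 × 340 × 10⁻³) = 5.816 mm.
Required leg w = t_e / 0.707 = 8.226 mm → use 9 mm.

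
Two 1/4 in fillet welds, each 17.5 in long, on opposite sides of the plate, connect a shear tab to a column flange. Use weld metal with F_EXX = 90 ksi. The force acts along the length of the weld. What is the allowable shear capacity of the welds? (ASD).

R_n/Ω ≈ 167 kip

Effective throat t_e = 0.707 × 0.25 = 0.1767 in.
Total length L = 35 in; A_we = 0.1767 × 35 = 6.186 in².
F_nw = 0.6 F_EXX = 0.6 × 90 = 54 ksi.
R_n = 54 × 6.186 = 334.1 kip; R_n/Ω = 334.1/2.0 = 167 kip.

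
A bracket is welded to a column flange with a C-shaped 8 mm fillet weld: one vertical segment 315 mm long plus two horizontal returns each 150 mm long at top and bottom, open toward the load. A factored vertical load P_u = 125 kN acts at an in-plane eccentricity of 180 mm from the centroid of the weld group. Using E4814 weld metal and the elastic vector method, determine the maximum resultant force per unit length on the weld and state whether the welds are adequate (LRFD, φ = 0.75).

E48XX → F_EXX = 480 MPa.
Total weld length L_w = 615 mm. Treat welds as unit-width lines.
Centroid: x̄ = 2×150×75 / 615 = 36.59 mm from the vertical weld.
Polar moment about centroid: J = I_x + I_y = [315³/12 + 2×150×157.5²] + [315×36.59² + 2(150³/12 + 150×38.41²)] = 11470000 mm³.
Direct shear f_v = P/L_w = 125×10³ / 615 = 203.3 N/mm (vertical).
Torsion M = P·e = 125×10³ × 180 = 22500000 N·mm.
Critical point at (x, y) = (113.4, 157.5) from centroid. f_tx = M·y/J = 308.9 N/mm; f_ty = M·x/J = 222.4 N/mm.
Resultant f_max = √[f_tx² + (f_v + f_ty)²] = √[308.9² + (203.3 + 222.4)²] = 525.9 N/mm.
Capacity per unit length: φr_n = 0.75 × 0.6 × 480 × (0.707 × 8) = 1222 N/mm.
525.9 ≤ 1222 → adequate.

f_max ≈ 526 N/mm; adequate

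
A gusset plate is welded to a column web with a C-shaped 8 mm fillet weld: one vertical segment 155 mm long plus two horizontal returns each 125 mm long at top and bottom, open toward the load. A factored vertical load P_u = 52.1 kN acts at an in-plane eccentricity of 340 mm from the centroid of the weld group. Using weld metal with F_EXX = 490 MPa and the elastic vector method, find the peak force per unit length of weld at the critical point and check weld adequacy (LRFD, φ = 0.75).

f_max ≈ 919 N/mm; adequate

Total weld length L_w = 405 mm. Treat welds as unit-width lines.
Centroid: x̄ = 2×125×62.5 / 405 = 38.58 mm from the vertical weld.
Polar moment about centroid: J = I_x + I_y = [155³/12 + 2×125×77.5²] + [155×38.58² + 2(125³/12 + 125×23.92²)] = 2511000 mm³.
Direct shear f_v = P/L_w = 52.1×10³ / 405 = 128.6 N/mm (vertical).
Torsion M = P·e = 52.1×10³ × 340 = 17714000 N·mm.
Critical point at (x, y) = (86.42, 77.5) from centroid. f_tx = M·y/J = 546.7 N/mm; f_ty = M·x/J = 609.6 N/mm.
Resultant f_max = √[f_tx² + (f_v + f_ty)²] = √[546.7² + (128.6 + 609.6)²] = 918.6 N/mm.
Capacity per unit length: φr_n = 0.75 × 0.6 × 490 × (0.707 × 8) = 1247 N/mm.
918.6 ≤ 1247 → adequate.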